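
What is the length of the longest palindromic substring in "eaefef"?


Input: "eaefef"
Checking substrings for palindromes:
  [0:3] "eae" (len 3) => palindrome
  [2:5] "efe" (len 3) => palindrome
  [3:6] "fef" (len 3) => palindrome
Longest palindromic substring: "eae" with length 3

3


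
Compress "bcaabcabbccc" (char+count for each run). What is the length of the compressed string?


Input: bcaabcabbccc
Runs:
  'b' x 1 => "b1"
  'c' x 1 => "c1"
  'a' x 2 => "a2"
  'b' x 1 => "b1"
  'c' x 1 => "c1"
  'a' x 1 => "a1"
  'b' x 2 => "b2"
  'c' x 3 => "c3"
Compressed: "b1c1a2b1c1a1b2c3"
Compressed length: 16

16


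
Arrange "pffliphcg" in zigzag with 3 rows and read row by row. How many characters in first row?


Zigzag "pffliphcg" into 3 rows:
Placing characters:
  'p' => row 0
  'f' => row 1
  'f' => row 2
  'l' => row 1
  'i' => row 0
  'p' => row 1
  'h' => row 2
  'c' => row 1
  'g' => row 0
Rows:
  Row 0: "pig"
  Row 1: "flpc"
  Row 2: "fh"
First row length: 3

3


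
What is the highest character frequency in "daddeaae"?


Input: daddeaae
Character counts:
  'a': 3
  'd': 3
  'e': 2
Maximum frequency: 3

3


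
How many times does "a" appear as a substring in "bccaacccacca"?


Searching for "a" in "bccaacccacca"
Scanning each position:
  Position 0: "b" => no
  Position 1: "c" => no
  Position 2: "c" => no
  Position 3: "a" => MATCH
  Position 4: "a" => MATCH
  Position 5: "c" => no
  Position 6: "c" => no
  Position 7: "c" => no
  Position 8: "a" => MATCH
  Position 9: "c" => no
  Position 10: "c" => no
  Position 11: "a" => MATCH
Total occurrences: 4

4


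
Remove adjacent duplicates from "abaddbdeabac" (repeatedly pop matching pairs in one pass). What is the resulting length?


Input: abaddbdeabac
Stack-based adjacent duplicate removal:
  Read 'a': push. Stack: a
  Read 'b': push. Stack: ab
  Read 'a': push. Stack: aba
  Read 'd': push. Stack: abad
  Read 'd': matches stack top 'd' => pop. Stack: aba
  Read 'b': push. Stack: abab
  Read 'd': push. Stack: ababd
  Read 'e': push. Stack: ababde
  Read 'a': push. Stack: ababdea
  Read 'b': push. Stack: ababdeab
  Read 'a': push. Stack: ababdeaba
  Read 'c': push. Stack: ababdeabac
Final stack: "ababdeabac" (length 10)

10


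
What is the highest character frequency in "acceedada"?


Input: acceedada
Character counts:
  'a': 3
  'c': 2
  'd': 2
  'e': 2
Maximum frequency: 3

3


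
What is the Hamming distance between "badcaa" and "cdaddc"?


Comparing "badcaa" and "cdaddc" position by position:
  Position 0: 'b' vs 'c' => differ
  Position 1: 'a' vs 'd' => differ
  Position 2: 'd' vs 'a' => differ
  Position 3: 'c' vs 'd' => differ
  Position 4: 'a' vs 'd' => differ
  Position 5: 'a' vs 'c' => differ
Total differences (Hamming distance): 6

6


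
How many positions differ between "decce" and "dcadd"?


Comparing "decce" and "dcadd" position by position:
  Position 0: 'd' vs 'd' => same
  Position 1: 'e' vs 'c' => DIFFER
  Position 2: 'c' vs 'a' => DIFFER
  Position 3: 'c' vs 'd' => DIFFER
  Position 4: 'e' vs 'd' => DIFFER
Positions that differ: 4

4


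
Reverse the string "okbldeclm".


Input: okbldeclm
Reading characters right to left:
  Position 8: 'm'
  Position 7: 'l'
  Position 6: 'c'
  Position 5: 'e'
  Position 4: 'd'
  Position 3: 'l'
  Position 2: 'b'
  Position 1: 'k'
  Position 0: 'o'
Reversed: mlcedlbko

mlcedlbko


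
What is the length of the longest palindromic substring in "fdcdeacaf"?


Input: "fdcdeacaf"
Checking substrings for palindromes:
  [1:4] "dcd" (len 3) => palindrome
  [5:8] "aca" (len 3) => palindrome
Longest palindromic substring: "dcd" with length 3

3


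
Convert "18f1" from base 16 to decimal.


Input: "18f1" in base 16
Positional expansion:
  Digit '1' (value 1) x 16^3 = 4096
  Digit '8' (value 8) x 16^2 = 2048
  Digit 'f' (value 15) x 16^1 = 240
  Digit '1' (value 1) x 16^0 = 1
Sum = 6385

6385


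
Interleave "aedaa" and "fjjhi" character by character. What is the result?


Interleaving "aedaa" and "fjjhi":
  Position 0: 'a' from first, 'f' from second => "af"
  Position 1: 'e' from first, 'j' from second => "ej"
  Position 2: 'd' from first, 'j' from second => "dj"
  Position 3: 'a' from first, 'h' from second => "ah"
  Position 4: 'a' from first, 'i' from second => "ai"
Result: afejdjahai

afejdjahai


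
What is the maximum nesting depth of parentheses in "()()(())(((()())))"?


Input: "()()(())(((()())))"
Tracking depth:
  Position 0 '(': depth becomes 1
  Position 1 ')': depth becomes 0
  Position 2 '(': depth becomes 1
  Position 3 ')': depth becomes 0
  Position 4 '(': depth becomes 1
  Position 5 '(': depth becomes 2
  Position 6 ')': depth becomes 1
  Position 7 ')': depth becomes 0
  Position 8 '(': depth becomes 1
  Position 9 '(': depth becomes 2
  Position 10 '(': depth becomes 3
  Position 11 '(': depth becomes 4
  Position 12 ')': depth becomes 3
  Position 13 '(': depth becomes 4
  Position 14 ')': depth becomes 3
  Position 15 ')': depth becomes 2
  Position 16 ')': depth becomes 1
  Position 17 ')': depth becomes 0
Maximum depth reached: 4

4


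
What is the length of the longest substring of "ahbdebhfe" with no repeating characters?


Input: "ahbdebhfe"
Sliding window (track last position of each char):
  Position 0 ('a'): window [0,0] length 1 -- new best
  Position 1 ('h'): window [0,1] length 2 -- new best
  Position 2 ('b'): window [0,2] length 3 -- new best
  Position 3 ('d'): window [0,3] length 4 -- new best
  Position 4 ('e'): window [0,4] length 5 -- new best
  Position 5 ('b'): repeat (last at 2), move window start to 3
  Position 5 ('b'): window [3,5] length 3
  Position 6 ('h'): window [3,6] length 4
  Position 7 ('f'): window [3,7] length 5
  Position 8 ('e'): repeat (last at 4), move window start to 5
  Position 8 ('e'): window [5,8] length 4
Longest substring with no repeats: "ahbde" with length 5

5


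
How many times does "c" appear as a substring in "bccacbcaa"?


Searching for "c" in "bccacbcaa"
Scanning each position:
  Position 0: "b" => no
  Position 1: "c" => MATCH
  Position 2: "c" => MATCH
  Position 3: "a" => no
  Position 4: "c" => MATCH
  Position 5: "b" => no
  Position 6: "c" => MATCH
  Position 7: "a" => no
  Position 8: "a" => no
Total occurrences: 4

4


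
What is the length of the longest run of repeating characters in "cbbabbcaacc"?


Input: "cbbabbcaacc"
Scanning for longest run:
  Position 1 ('b'): new char, reset run to 1
  Position 2 ('b'): continues run of 'b', length=2
  Position 3 ('a'): new char, reset run to 1
  Position 4 ('b'): new char, reset run to 1
  Position 5 ('b'): continues run of 'b', length=2
  Position 6 ('c'): new char, reset run to 1
  Position 7 ('a'): new char, reset run to 1
  Position 8 ('a'): continues run of 'a', length=2
  Position 9 ('c'): new char, reset run to 1
  Position 10 ('c'): continues run of 'c', length=2
Longest run: 'b' with length 2

2


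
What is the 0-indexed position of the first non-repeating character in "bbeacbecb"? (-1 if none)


Input: bbeacbecb
Character frequencies:
  'a': 1
  'b': 4
  'c': 2
  'e': 2
Scanning left to right for freq == 1:
  Position 0 ('b'): freq=4, skip
  Position 1 ('b'): freq=4, skip
  Position 2 ('e'): freq=2, skip
  Position 3 ('a'): unique! => answer = 3

3


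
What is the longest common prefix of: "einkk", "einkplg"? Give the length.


Words: einkk, einkplg
  Position 0: all 'e' => match
  Position 1: all 'i' => match
  Position 2: all 'n' => match
  Position 3: all 'k' => match
  Position 4: ('k', 'p') => mismatch, stop
LCP = "eink" (length 4)

4


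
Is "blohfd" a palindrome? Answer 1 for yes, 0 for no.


Input: blohfd
Reversed: dfholb
  Compare pos 0 ('b') with pos 5 ('d'): MISMATCH
  Compare pos 1 ('l') with pos 4 ('f'): MISMATCH
  Compare pos 2 ('o') with pos 3 ('h'): MISMATCH
Result: not a palindrome

0


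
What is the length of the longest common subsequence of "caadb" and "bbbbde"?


LCS of "caadb" and "bbbbde"
DP table:
           b    b    b    b    d    e
      0    0    0    0    0    0    0
  c   0    0    0    0    0    0    0
  a   0    0    0    0    0    0    0
  a   0    0    0    0    0    0    0
  d   0    0    0    0    0    1    1
  b   0    1    1    1    1    1    1
LCS length = dp[5][6] = 1

1


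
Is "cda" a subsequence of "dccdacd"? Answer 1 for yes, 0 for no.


Check if "cda" is a subsequence of "dccdacd"
Greedy scan:
  Position 0 ('d'): no match needed
  Position 1 ('c'): matches sub[0] = 'c'
  Position 2 ('c'): no match needed
  Position 3 ('d'): matches sub[1] = 'd'
  Position 4 ('a'): matches sub[2] = 'a'
  Position 5 ('c'): no match needed
  Position 6 ('d'): no match needed
All 3 characters matched => is a subsequence

1


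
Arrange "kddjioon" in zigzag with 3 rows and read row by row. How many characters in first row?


Zigzag "kddjioon" into 3 rows:
Placing characters:
  'k' => row 0
  'd' => row 1
  'd' => row 2
  'j' => row 1
  'i' => row 0
  'o' => row 1
  'o' => row 2
  'n' => row 1
Rows:
  Row 0: "ki"
  Row 1: "djon"
  Row 2: "do"
First row length: 2

2


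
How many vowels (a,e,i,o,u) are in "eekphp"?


Input: eekphp
Checking each character:
  'e' at position 0: vowel (running total: 1)
  'e' at position 1: vowel (running total: 2)
  'k' at position 2: consonant
  'p' at position 3: consonant
  'h' at position 4: consonant
  'p' at position 5: consonant
Total vowels: 2

2


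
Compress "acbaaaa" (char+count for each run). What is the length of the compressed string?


Input: acbaaaa
Runs:
  'a' x 1 => "a1"
  'c' x 1 => "c1"
  'b' x 1 => "b1"
  'a' x 4 => "a4"
Compressed: "a1c1b1a4"
Compressed length: 8

8


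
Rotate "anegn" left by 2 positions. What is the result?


Input: "anegn", rotate left by 2
First 2 characters: "an"
Remaining characters: "egn"
Concatenate remaining + first: "egn" + "an" = "egnan"

egnan


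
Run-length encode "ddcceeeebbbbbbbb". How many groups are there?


Input: ddcceeeebbbbbbbb
Scanning for consecutive runs:
  Group 1: 'd' x 2 (positions 0-1)
  Group 2: 'c' x 2 (positions 2-3)
  Group 3: 'e' x 4 (positions 4-7)
  Group 4: 'b' x 8 (positions 8-15)
Total groups: 4

4


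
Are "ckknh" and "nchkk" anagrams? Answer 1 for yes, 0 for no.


Strings: "ckknh", "nchkk"
Sorted first:  chkkn
Sorted second: chkkn
Sorted forms match => anagrams

1


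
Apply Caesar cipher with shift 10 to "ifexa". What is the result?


Caesar cipher: shift "ifexa" by 10
  'i' (pos 8) + 10 = pos 18 = 's'
  'f' (pos 5) + 10 = pos 15 = 'p'
  'e' (pos 4) + 10 = pos 14 = 'o'
  'x' (pos 23) + 10 = pos 7 = 'h'
  'a' (pos 0) + 10 = pos 10 = 'k'
Result: spohk

spohk


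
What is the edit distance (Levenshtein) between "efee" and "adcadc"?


Computing edit distance: "efee" -> "adcadc"
DP table:
           a    d    c    a    d    c
      0    1    2    3    4    5    6
  e   1    1    2    3    4    5    6
  f   2    2    2    3    4    5    6
  e   3    3    3    3    4    5    6
  e   4    4    4    4    4    5    6
Edit distance = dp[4][6] = 6

6


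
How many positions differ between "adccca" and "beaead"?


Comparing "adccca" and "beaead" position by position:
  Position 0: 'a' vs 'b' => DIFFER
  Position 1: 'd' vs 'e' => DIFFER
  Position 2: 'c' vs 'a' => DIFFER
  Position 3: 'c' vs 'e' => DIFFER
  Position 4: 'c' vs 'a' => DIFFER
  Position 5: 'a' vs 'd' => DIFFER
Positions that differ: 6

6


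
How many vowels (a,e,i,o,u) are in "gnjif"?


Input: gnjif
Checking each character:
  'g' at position 0: consonant
  'n' at position 1: consonant
  'j' at position 2: consonant
  'i' at position 3: vowel (running total: 1)
  'f' at position 4: consonant
Total vowels: 1

1


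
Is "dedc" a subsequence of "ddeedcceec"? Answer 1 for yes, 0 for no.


Check if "dedc" is a subsequence of "ddeedcceec"
Greedy scan:
  Position 0 ('d'): matches sub[0] = 'd'
  Position 1 ('d'): no match needed
  Position 2 ('e'): matches sub[1] = 'e'
  Position 3 ('e'): no match needed
  Position 4 ('d'): matches sub[2] = 'd'
  Position 5 ('c'): matches sub[3] = 'c'
  Position 6 ('c'): no match needed
  Position 7 ('e'): no match needed
  Position 8 ('e'): no match needed
  Position 9 ('c'): no match needed
All 4 characters matched => is a subsequence

1


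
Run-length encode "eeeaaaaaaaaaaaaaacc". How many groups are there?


Input: eeeaaaaaaaaaaaaaacc
Scanning for consecutive runs:
  Group 1: 'e' x 3 (positions 0-2)
  Group 2: 'a' x 14 (positions 3-16)
  Group 3: 'c' x 2 (positions 17-18)
Total groups: 3

3


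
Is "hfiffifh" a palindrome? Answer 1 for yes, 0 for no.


Input: hfiffifh
Reversed: hfiffifh
  Compare pos 0 ('h') with pos 7 ('h'): match
  Compare pos 1 ('f') with pos 6 ('f'): match
  Compare pos 2 ('i') with pos 5 ('i'): match
  Compare pos 3 ('f') with pos 4 ('f'): match
Result: palindrome

1


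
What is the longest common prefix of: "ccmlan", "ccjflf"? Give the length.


Words: ccmlan, ccjflf
  Position 0: all 'c' => match
  Position 1: all 'c' => match
  Position 2: ('m', 'j') => mismatch, stop
LCP = "cc" (length 2)

2


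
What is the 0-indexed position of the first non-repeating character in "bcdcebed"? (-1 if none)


Input: bcdcebed
Character frequencies:
  'b': 2
  'c': 2
  'd': 2
  'e': 2
Scanning left to right for freq == 1:
  Position 0 ('b'): freq=2, skip
  Position 1 ('c'): freq=2, skip
  Position 2 ('d'): freq=2, skip
  Position 3 ('c'): freq=2, skip
  Position 4 ('e'): freq=2, skip
  Position 5 ('b'): freq=2, skip
  Position 6 ('e'): freq=2, skip
  Position 7 ('d'): freq=2, skip
  No unique character found => answer = -1

-1


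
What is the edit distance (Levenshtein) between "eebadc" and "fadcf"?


Computing edit distance: "eebadc" -> "fadcf"
DP table:
           f    a    d    c    f
      0    1    2    3    4    5
  e   1    1    2    3    4    5
  e   2    2    2    3    4    5
  b   3    3    3    3    4    5
  a   4    4    3    4    4    5
  d   5    5    4    3    4    5
  c   6    6    5    4    3    4
Edit distance = dp[6][5] = 4

4


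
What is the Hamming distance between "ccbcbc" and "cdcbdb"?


Comparing "ccbcbc" and "cdcbdb" position by position:
  Position 0: 'c' vs 'c' => same
  Position 1: 'c' vs 'd' => differ
  Position 2: 'b' vs 'c' => differ
  Position 3: 'c' vs 'b' => differ
  Position 4: 'b' vs 'd' => differ
  Position 5: 'c' vs 'b' => differ
Total differences (Hamming distance): 5

5


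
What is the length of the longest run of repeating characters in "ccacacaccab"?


Input: "ccacacaccab"
Scanning for longest run:
  Position 1 ('c'): continues run of 'c', length=2
  Position 2 ('a'): new char, reset run to 1
  Position 3 ('c'): new char, reset run to 1
  Position 4 ('a'): new char, reset run to 1
  Position 5 ('c'): new char, reset run to 1
  Position 6 ('a'): new char, reset run to 1
  Position 7 ('c'): new char, reset run to 1
  Position 8 ('c'): continues run of 'c', length=2
  Position 9 ('a'): new char, reset run to 1
  Position 10 ('b'): new char, reset run to 1
Longest run: 'c' with length 2

2


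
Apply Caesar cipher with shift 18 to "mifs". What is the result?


Caesar cipher: shift "mifs" by 18
  'm' (pos 12) + 18 = pos 4 = 'e'
  'i' (pos 8) + 18 = pos 0 = 'a'
  'f' (pos 5) + 18 = pos 23 = 'x'
  's' (pos 18) + 18 = pos 10 = 'k'
Result: eaxk

eaxk


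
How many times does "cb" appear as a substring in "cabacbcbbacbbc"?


Searching for "cb" in "cabacbcbbacbbc"
Scanning each position:
  Position 0: "ca" => no
  Position 1: "ab" => no
  Position 2: "ba" => no
  Position 3: "ac" => no
  Position 4: "cb" => MATCH
  Position 5: "bc" => no
  Position 6: "cb" => MATCH
  Position 7: "bb" => no
  Position 8: "ba" => no
  Position 9: "ac" => no
  Position 10: "cb" => MATCH
  Position 11: "bb" => no
  Position 12: "bc" => no
Total occurrences: 3

3


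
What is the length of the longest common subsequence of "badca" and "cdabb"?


LCS of "badca" and "cdabb"
DP table:
           c    d    a    b    b
      0    0    0    0    0    0
  b   0    0    0    0    1    1
  a   0    0    0    1    1    1
  d   0    0    1    1    1    1
  c   0    1    1    1    1    1
  a   0    1    1    2    2    2
LCS length = dp[5][5] = 2

2


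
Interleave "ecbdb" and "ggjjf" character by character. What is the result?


Interleaving "ecbdb" and "ggjjf":
  Position 0: 'e' from first, 'g' from second => "eg"
  Position 1: 'c' from first, 'g' from second => "cg"
  Position 2: 'b' from first, 'j' from second => "bj"
  Position 3: 'd' from first, 'j' from second => "dj"
  Position 4: 'b' from first, 'f' from second => "bf"
Result: egcgbjdjbf

egcgbjdjbf


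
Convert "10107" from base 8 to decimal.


Input: "10107" in base 8
Positional expansion:
  Digit '1' (value 1) x 8^4 = 4096
  Digit '0' (value 0) x 8^3 = 0
  Digit '1' (value 1) x 8^2 = 64
  Digit '0' (value 0) x 8^1 = 0
  Digit '7' (value 7) x 8^0 = 7
Sum = 4167

4167


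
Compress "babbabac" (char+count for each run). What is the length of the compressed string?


Input: babbabac
Runs:
  'b' x 1 => "b1"
  'a' x 1 => "a1"
  'b' x 2 => "b2"
  'a' x 1 => "a1"
  'b' x 1 => "b1"
  'a' x 1 => "a1"
  'c' x 1 => "c1"
Compressed: "b1a1b2a1b1a1c1"
Compressed length: 14

14


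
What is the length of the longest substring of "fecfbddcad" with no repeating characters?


Input: "fecfbddcad"
Sliding window (track last position of each char):
  Position 0 ('f'): window [0,0] length 1 -- new best
  Position 1 ('e'): window [0,1] length 2 -- new best
  Position 2 ('c'): window [0,2] length 3 -- new best
  Position 3 ('f'): repeat (last at 0), move window start to 1
  Position 3 ('f'): window [1,3] length 3
  Position 4 ('b'): window [1,4] length 4 -- new best
  Position 5 ('d'): window [1,5] length 5 -- new best
  Position 6 ('d'): repeat (last at 5), move window start to 6
  Position 6 ('d'): window [6,6] length 1
  Position 7 ('c'): window [6,7] length 2
  Position 8 ('a'): window [6,8] length 3
  Position 9 ('d'): repeat (last at 6), move window start to 7
  Position 9 ('d'): window [7,9] length 3
Longest substring with no repeats: "ecfbd" with length 5

5


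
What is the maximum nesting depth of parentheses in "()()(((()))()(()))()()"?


Input: "()()(((()))()(()))()()"
Tracking depth:
  Position 0 '(': depth becomes 1
  Position 1 ')': depth becomes 0
  Position 2 '(': depth becomes 1
  Position 3 ')': depth becomes 0
  Position 4 '(': depth becomes 1
  Position 5 '(': depth becomes 2
  Position 6 '(': depth becomes 3
  Position 7 '(': depth becomes 4
  Position 8 ')': depth becomes 3
  Position 9 ')': depth becomes 2
  Position 10 ')': depth becomes 1
  Position 11 '(': depth becomes 2
  Position 12 ')': depth becomes 1
  Position 13 '(': depth becomes 2
  Position 14 '(': depth becomes 3
  Position 15 ')': depth becomes 2
  Position 16 ')': depth becomes 1
  Position 17 ')': depth becomes 0
  Position 18 '(': depth becomes 1
  Position 19 ')': depth becomes 0
  Position 20 '(': depth becomes 1
  Position 21 ')': depth becomes 0
Maximum depth reached: 4

4


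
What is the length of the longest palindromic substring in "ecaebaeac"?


Input: "ecaebaeac"
Checking substrings for palindromes:
  [5:8] "aea" (len 3) => palindrome
Longest palindromic substring: "aea" with length 3

3


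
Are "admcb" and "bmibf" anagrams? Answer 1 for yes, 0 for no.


Strings: "admcb", "bmibf"
Sorted first:  abcdm
Sorted second: bbfim
Differ at position 0: 'a' vs 'b' => not anagrams

0


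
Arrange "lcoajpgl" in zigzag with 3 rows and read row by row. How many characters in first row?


Zigzag "lcoajpgl" into 3 rows:
Placing characters:
  'l' => row 0
  'c' => row 1
  'o' => row 2
  'a' => row 1
  'j' => row 0
  'p' => row 1
  'g' => row 2
  'l' => row 1
Rows:
  Row 0: "lj"
  Row 1: "capl"
  Row 2: "og"
First row length: 2

2


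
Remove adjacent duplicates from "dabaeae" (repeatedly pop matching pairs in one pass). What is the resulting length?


Input: dabaeae
Stack-based adjacent duplicate removal:
  Read 'd': push. Stack: d
  Read 'a': push. Stack: da
  Read 'b': push. Stack: dab
  Read 'a': push. Stack: daba
  Read 'e': push. Stack: dabae
  Read 'a': push. Stack: dabaea
  Read 'e': push. Stack: dabaeae
Final stack: "dabaeae" (length 7)

7


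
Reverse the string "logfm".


Input: logfm
Reading characters right to left:
  Position 4: 'm'
  Position 3: 'f'
  Position 2: 'g'
  Position 1: 'o'
  Position 0: 'l'
Reversed: mfgol

mfgol


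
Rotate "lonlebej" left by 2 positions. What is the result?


Input: "lonlebej", rotate left by 2
First 2 characters: "lo"
Remaining characters: "nlebej"
Concatenate remaining + first: "nlebej" + "lo" = "nlebejlo"

nlebejlo


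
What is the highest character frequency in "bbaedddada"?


Input: bbaedddada
Character counts:
  'a': 3
  'b': 2
  'd': 4
  'e': 1
Maximum frequency: 4

4


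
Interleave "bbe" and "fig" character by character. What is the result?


Interleaving "bbe" and "fig":
  Position 0: 'b' from first, 'f' from second => "bf"
  Position 1: 'b' from first, 'i' from second => "bi"
  Position 2: 'e' from first, 'g' from second => "eg"
Result: bfbieg

bfbieg


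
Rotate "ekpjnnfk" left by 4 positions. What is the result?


Input: "ekpjnnfk", rotate left by 4
First 4 characters: "ekpj"
Remaining characters: "nnfk"
Concatenate remaining + first: "nnfk" + "ekpj" = "nnfkekpj"

nnfkekpj


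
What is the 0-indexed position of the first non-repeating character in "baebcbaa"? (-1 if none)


Input: baebcbaa
Character frequencies:
  'a': 3
  'b': 3
  'c': 1
  'e': 1
Scanning left to right for freq == 1:
  Position 0 ('b'): freq=3, skip
  Position 1 ('a'): freq=3, skip
  Position 2 ('e'): unique! => answer = 2

2


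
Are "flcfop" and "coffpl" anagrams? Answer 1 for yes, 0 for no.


Strings: "flcfop", "coffpl"
Sorted first:  cfflop
Sorted second: cfflop
Sorted forms match => anagrams

1


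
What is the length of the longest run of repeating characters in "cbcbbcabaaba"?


Input: "cbcbbcabaaba"
Scanning for longest run:
  Position 1 ('b'): new char, reset run to 1
  Position 2 ('c'): new char, reset run to 1
  Position 3 ('b'): new char, reset run to 1
  Position 4 ('b'): continues run of 'b', length=2
  Position 5 ('c'): new char, reset run to 1
  Position 6 ('a'): new char, reset run to 1
  Position 7 ('b'): new char, reset run to 1
  Position 8 ('a'): new char, reset run to 1
  Position 9 ('a'): continues run of 'a', length=2
  Position 10 ('b'): new char, reset run to 1
  Position 11 ('a'): new char, reset run to 1
Longest run: 'b' with length 2

2


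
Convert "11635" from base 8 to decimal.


Input: "11635" in base 8
Positional expansion:
  Digit '1' (value 1) x 8^4 = 4096
  Digit '1' (value 1) x 8^3 = 512
  Digit '6' (value 6) x 8^2 = 384
  Digit '3' (value 3) x 8^1 = 24
  Digit '5' (value 5) x 8^0 = 5
Sum = 5021

5021


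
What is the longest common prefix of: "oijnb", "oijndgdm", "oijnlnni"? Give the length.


Words: oijnb, oijndgdm, oijnlnni
  Position 0: all 'o' => match
  Position 1: all 'i' => match
  Position 2: all 'j' => match
  Position 3: all 'n' => match
  Position 4: ('b', 'd', 'l') => mismatch, stop
LCP = "oijn" (length 4)

4


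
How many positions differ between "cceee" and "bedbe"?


Comparing "cceee" and "bedbe" position by position:
  Position 0: 'c' vs 'b' => DIFFER
  Position 1: 'c' vs 'e' => DIFFER
  Position 2: 'e' vs 'd' => DIFFER
  Position 3: 'e' vs 'b' => DIFFER
  Position 4: 'e' vs 'e' => same
Positions that differ: 4

4


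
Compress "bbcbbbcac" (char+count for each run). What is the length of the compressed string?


Input: bbcbbbcac
Runs:
  'b' x 2 => "b2"
  'c' x 1 => "c1"
  'b' x 3 => "b3"
  'c' x 1 => "c1"
  'a' x 1 => "a1"
  'c' x 1 => "c1"
Compressed: "b2c1b3c1a1c1"
Compressed length: 12

12


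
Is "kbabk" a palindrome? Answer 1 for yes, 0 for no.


Input: kbabk
Reversed: kbabk
  Compare pos 0 ('k') with pos 4 ('k'): match
  Compare pos 1 ('b') with pos 3 ('b'): match
Result: palindrome

1


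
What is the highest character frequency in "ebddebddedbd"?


Input: ebddebddedbd
Character counts:
  'b': 3
  'd': 6
  'e': 3
Maximum frequency: 6

6


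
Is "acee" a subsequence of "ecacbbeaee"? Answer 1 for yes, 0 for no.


Check if "acee" is a subsequence of "ecacbbeaee"
Greedy scan:
  Position 0 ('e'): no match needed
  Position 1 ('c'): no match needed
  Position 2 ('a'): matches sub[0] = 'a'
  Position 3 ('c'): matches sub[1] = 'c'
  Position 4 ('b'): no match needed
  Position 5 ('b'): no match needed
  Position 6 ('e'): matches sub[2] = 'e'
  Position 7 ('a'): no match needed
  Position 8 ('e'): matches sub[3] = 'e'
  Position 9 ('e'): no match needed
All 4 characters matched => is a subsequence

1


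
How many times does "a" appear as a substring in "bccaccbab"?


Searching for "a" in "bccaccbab"
Scanning each position:
  Position 0: "b" => no
  Position 1: "c" => no
  Position 2: "c" => no
  Position 3: "a" => MATCH
  Position 4: "c" => no
  Position 5: "c" => no
  Position 6: "b" => no
  Position 7: "a" => MATCH
  Position 8: "b" => no
Total occurrences: 2

2


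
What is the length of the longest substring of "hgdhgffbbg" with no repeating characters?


Input: "hgdhgffbbg"
Sliding window (track last position of each char):
  Position 0 ('h'): window [0,0] length 1 -- new best
  Position 1 ('g'): window [0,1] length 2 -- new best
  Position 2 ('d'): window [0,2] length 3 -- new best
  Position 3 ('h'): repeat (last at 0), move window start to 1
  Position 3 ('h'): window [1,3] length 3
  Position 4 ('g'): repeat (last at 1), move window start to 2
  Position 4 ('g'): window [2,4] length 3
  Position 5 ('f'): window [2,5] length 4 -- new best
  Position 6 ('f'): repeat (last at 5), move window start to 6
  Position 6 ('f'): window [6,6] length 1
  Position 7 ('b'): window [6,7] length 2
  Position 8 ('b'): repeat (last at 7), move window start to 8
  Position 8 ('b'): window [8,8] length 1
  Position 9 ('g'): window [8,9] length 2
Longest substring with no repeats: "dhgf" with length 4

4


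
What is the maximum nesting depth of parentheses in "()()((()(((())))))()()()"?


Input: "()()((()(((())))))()()()"
Tracking depth:
  Position 0 '(': depth becomes 1
  Position 1 ')': depth becomes 0
  Position 2 '(': depth becomes 1
  Position 3 ')': depth becomes 0
  Position 4 '(': depth becomes 1
  Position 5 '(': depth becomes 2
  Position 6 '(': depth becomes 3
  Position 7 ')': depth becomes 2
  Position 8 '(': depth becomes 3
  Position 9 '(': depth becomes 4
  Position 10 '(': depth becomes 5
  Position 11 '(': depth becomes 6
  Position 12 ')': depth becomes 5
  Position 13 ')': depth becomes 4
  Position 14 ')': depth becomes 3
  Position 15 ')': depth becomes 2
  Position 16 ')': depth becomes 1
  Position 17 ')': depth becomes 0
  Position 18 '(': depth becomes 1
  Position 19 ')': depth becomes 0
  Position 20 '(': depth becomes 1
  Position 21 ')': depth becomes 0
  Position 22 '(': depth becomes 1
  Position 23 ')': depth becomes 0
Maximum depth reached: 6

6


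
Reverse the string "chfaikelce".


Input: chfaikelce
Reading characters right to left:
  Position 9: 'e'
  Position 8: 'c'
  Position 7: 'l'
  Position 6: 'e'
  Position 5: 'k'
  Position 4: 'i'
  Position 3: 'a'
  Position 2: 'f'
  Position 1: 'h'
  Position 0: 'c'
Reversed: eclekiafhc

eclekiafhc


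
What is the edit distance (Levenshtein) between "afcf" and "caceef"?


Computing edit distance: "afcf" -> "caceef"
DP table:
           c    a    c    e    e    f
      0    1    2    3    4    5    6
  a   1    1    1    2    3    4    5
  f   2    2    2    2    3    4    4
  c   3    2    3    2    3    4    5
  f   4    3    3    3    3    4    4
Edit distance = dp[4][6] = 4

4


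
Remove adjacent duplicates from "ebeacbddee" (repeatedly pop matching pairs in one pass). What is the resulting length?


Input: ebeacbddee
Stack-based adjacent duplicate removal:
  Read 'e': push. Stack: e
  Read 'b': push. Stack: eb
  Read 'e': push. Stack: ebe
  Read 'a': push. Stack: ebea
  Read 'c': push. Stack: ebeac
  Read 'b': push. Stack: ebeacb
  Read 'd': push. Stack: ebeacbd
  Read 'd': matches stack top 'd' => pop. Stack: ebeacb
  Read 'e': push. Stack: ebeacbe
  Read 'e': matches stack top 'e' => pop. Stack: ebeacb
Final stack: "ebeacb" (length 6)

6


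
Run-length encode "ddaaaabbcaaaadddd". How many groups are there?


Input: ddaaaabbcaaaadddd
Scanning for consecutive runs:
  Group 1: 'd' x 2 (positions 0-1)
  Group 2: 'a' x 4 (positions 2-5)
  Group 3: 'b' x 2 (positions 6-7)
  Group 4: 'c' x 1 (positions 8-8)
  Group 5: 'a' x 4 (positions 9-12)
  Group 6: 'd' x 4 (positions 13-16)
Total groups: 6

6


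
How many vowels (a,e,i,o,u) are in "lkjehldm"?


Input: lkjehldm
Checking each character:
  'l' at position 0: consonant
  'k' at position 1: consonant
  'j' at position 2: consonant
  'e' at position 3: vowel (running total: 1)
  'h' at position 4: consonant
  'l' at position 5: consonant
  'd' at position 6: consonant
  'm' at position 7: consonant
Total vowels: 1

1


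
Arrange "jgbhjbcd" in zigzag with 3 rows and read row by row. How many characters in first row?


Zigzag "jgbhjbcd" into 3 rows:
Placing characters:
  'j' => row 0
  'g' => row 1
  'b' => row 2
  'h' => row 1
  'j' => row 0
  'b' => row 1
  'c' => row 2
  'd' => row 1
Rows:
  Row 0: "jj"
  Row 1: "ghbd"
  Row 2: "bc"
First row length: 2

2


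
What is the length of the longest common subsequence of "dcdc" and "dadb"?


LCS of "dcdc" and "dadb"
DP table:
           d    a    d    b
      0    0    0    0    0
  d   0    1    1    1    1
  c   0    1    1    1    1
  d   0    1    1    2    2
  c   0    1    1    2    2
LCS length = dp[4][4] = 2

2


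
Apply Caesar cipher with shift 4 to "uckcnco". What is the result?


Caesar cipher: shift "uckcnco" by 4
  'u' (pos 20) + 4 = pos 24 = 'y'
  'c' (pos 2) + 4 = pos 6 = 'g'
  'k' (pos 10) + 4 = pos 14 = 'o'
  'c' (pos 2) + 4 = pos 6 = 'g'
  'n' (pos 13) + 4 = pos 17 = 'r'
  'c' (pos 2) + 4 = pos 6 = 'g'
  'o' (pos 14) + 4 = pos 18 = 's'
Result: ygogrgs

ygogrgs


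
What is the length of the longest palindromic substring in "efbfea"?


Input: "efbfea"
Checking substrings for palindromes:
  [0:5] "efbfe" (len 5) => palindrome
  [1:4] "fbf" (len 3) => palindrome
Longest palindromic substring: "efbfe" with length 5

5


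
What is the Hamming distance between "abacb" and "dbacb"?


Comparing "abacb" and "dbacb" position by position:
  Position 0: 'a' vs 'd' => differ
  Position 1: 'b' vs 'b' => same
  Position 2: 'a' vs 'a' => same
  Position 3: 'c' vs 'c' => same
  Position 4: 'b' vs 'b' => same
Total differences (Hamming distance): 1

1


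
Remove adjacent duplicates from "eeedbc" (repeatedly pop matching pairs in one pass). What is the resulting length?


Input: eeedbc
Stack-based adjacent duplicate removal:
  Read 'e': push. Stack: e
  Read 'e': matches stack top 'e' => pop. Stack: (empty)
  Read 'e': push. Stack: e
  Read 'd': push. Stack: ed
  Read 'b': push. Stack: edb
  Read 'c': push. Stack: edbc
Final stack: "edbc" (length 4)

4


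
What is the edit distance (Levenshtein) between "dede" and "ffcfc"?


Computing edit distance: "dede" -> "ffcfc"
DP table:
           f    f    c    f    c
      0    1    2    3    4    5
  d   1    1    2    3    4    5
  e   2    2    2    3    4    5
  d   3    3    3    3    4    5
  e   4    4    4    4    4    5
Edit distance = dp[4][5] = 5

5


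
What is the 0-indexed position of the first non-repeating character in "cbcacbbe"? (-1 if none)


Input: cbcacbbe
Character frequencies:
  'a': 1
  'b': 3
  'c': 3
  'e': 1
Scanning left to right for freq == 1:
  Position 0 ('c'): freq=3, skip
  Position 1 ('b'): freq=3, skip
  Position 2 ('c'): freq=3, skip
  Position 3 ('a'): unique! => answer = 3

3


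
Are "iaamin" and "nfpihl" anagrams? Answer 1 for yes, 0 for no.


Strings: "iaamin", "nfpihl"
Sorted first:  aaiimn
Sorted second: fhilnp
Differ at position 0: 'a' vs 'f' => not anagrams

0


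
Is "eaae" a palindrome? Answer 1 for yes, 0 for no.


Input: eaae
Reversed: eaae
  Compare pos 0 ('e') with pos 3 ('e'): match
  Compare pos 1 ('a') with pos 2 ('a'): match
Result: palindrome

1


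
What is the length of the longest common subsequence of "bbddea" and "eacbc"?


LCS of "bbddea" and "eacbc"
DP table:
           e    a    c    b    c
      0    0    0    0    0    0
  b   0    0    0    0    1    1
  b   0    0    0    0    1    1
  d   0    0    0    0    1    1
  d   0    0    0    0    1    1
  e   0    1    1    1    1    1
  a   0    1    2    2    2    2
LCS length = dp[6][5] = 2

2


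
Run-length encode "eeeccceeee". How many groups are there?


Input: eeeccceeee
Scanning for consecutive runs:
  Group 1: 'e' x 3 (positions 0-2)
  Group 2: 'c' x 3 (positions 3-5)
  Group 3: 'e' x 4 (positions 6-9)
Total groups: 3

3


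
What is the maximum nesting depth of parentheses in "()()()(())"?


Input: "()()()(())"
Tracking depth:
  Position 0 '(': depth becomes 1
  Position 1 ')': depth becomes 0
  Position 2 '(': depth becomes 1
  Position 3 ')': depth becomes 0
  Position 4 '(': depth becomes 1
  Position 5 ')': depth becomes 0
  Position 6 '(': depth becomes 1
  Position 7 '(': depth becomes 2
  Position 8 ')': depth becomes 1
  Position 9 ')': depth becomes 0
Maximum depth reached: 2

2


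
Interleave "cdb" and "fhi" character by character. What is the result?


Interleaving "cdb" and "fhi":
  Position 0: 'c' from first, 'f' from second => "cf"
  Position 1: 'd' from first, 'h' from second => "dh"
  Position 2: 'b' from first, 'i' from second => "bi"
Result: cfdhbi

cfdhbi


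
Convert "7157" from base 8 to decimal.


Input: "7157" in base 8
Positional expansion:
  Digit '7' (value 7) x 8^3 = 3584
  Digit '1' (value 1) x 8^2 = 64
  Digit '5' (value 5) x 8^1 = 40
  Digit '7' (value 7) x 8^0 = 7
Sum = 3695

3695


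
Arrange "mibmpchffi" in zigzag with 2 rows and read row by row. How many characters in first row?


Zigzag "mibmpchffi" into 2 rows:
Placing characters:
  'm' => row 0
  'i' => row 1
  'b' => row 0
  'm' => row 1
  'p' => row 0
  'c' => row 1
  'h' => row 0
  'f' => row 1
  'f' => row 0
  'i' => row 1
Rows:
  Row 0: "mbphf"
  Row 1: "imcfi"
First row length: 5

5


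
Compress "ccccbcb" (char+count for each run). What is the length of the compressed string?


Input: ccccbcb
Runs:
  'c' x 4 => "c4"
  'b' x 1 => "b1"
  'c' x 1 => "c1"
  'b' x 1 => "b1"
Compressed: "c4b1c1b1"
Compressed length: 8

8


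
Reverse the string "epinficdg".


Input: epinficdg
Reading characters right to left:
  Position 8: 'g'
  Position 7: 'd'
  Position 6: 'c'
  Position 5: 'i'
  Position 4: 'f'
  Position 3: 'n'
  Position 2: 'i'
  Position 1: 'p'
  Position 0: 'e'
Reversed: gdcifnipe

gdcifnipe


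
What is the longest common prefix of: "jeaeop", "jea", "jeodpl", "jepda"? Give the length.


Words: jeaeop, jea, jeodpl, jepda
  Position 0: all 'j' => match
  Position 1: all 'e' => match
  Position 2: ('a', 'a', 'o', 'p') => mismatch, stop
LCP = "je" (length 2)

2


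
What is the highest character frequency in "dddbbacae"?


Input: dddbbacae
Character counts:
  'a': 2
  'b': 2
  'c': 1
  'd': 3
  'e': 1
Maximum frequency: 3

3


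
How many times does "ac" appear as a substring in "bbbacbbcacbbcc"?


Searching for "ac" in "bbbacbbcacbbcc"
Scanning each position:
  Position 0: "bb" => no
  Position 1: "bb" => no
  Position 2: "ba" => no
  Position 3: "ac" => MATCH
  Position 4: "cb" => no
  Position 5: "bb" => no
  Position 6: "bc" => no
  Position 7: "ca" => no
  Position 8: "ac" => MATCH
  Position 9: "cb" => no
  Position 10: "bb" => no
  Position 11: "bc" => no
  Position 12: "cc" => no
Total occurrences: 2

2


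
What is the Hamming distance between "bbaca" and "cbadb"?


Comparing "bbaca" and "cbadb" position by position:
  Position 0: 'b' vs 'c' => differ
  Position 1: 'b' vs 'b' => same
  Position 2: 'a' vs 'a' => same
  Position 3: 'c' vs 'd' => differ
  Position 4: 'a' vs 'b' => differ
Total differences (Hamming distance): 3

3


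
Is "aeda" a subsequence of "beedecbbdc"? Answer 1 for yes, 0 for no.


Check if "aeda" is a subsequence of "beedecbbdc"
Greedy scan:
  Position 0 ('b'): no match needed
  Position 1 ('e'): no match needed
  Position 2 ('e'): no match needed
  Position 3 ('d'): no match needed
  Position 4 ('e'): no match needed
  Position 5 ('c'): no match needed
  Position 6 ('b'): no match needed
  Position 7 ('b'): no match needed
  Position 8 ('d'): no match needed
  Position 9 ('c'): no match needed
Only matched 0/4 characters => not a subsequence

0


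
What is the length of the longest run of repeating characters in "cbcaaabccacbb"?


Input: "cbcaaabccacbb"
Scanning for longest run:
  Position 1 ('b'): new char, reset run to 1
  Position 2 ('c'): new char, reset run to 1
  Position 3 ('a'): new char, reset run to 1
  Position 4 ('a'): continues run of 'a', length=2
  Position 5 ('a'): continues run of 'a', length=3
  Position 6 ('b'): new char, reset run to 1
  Position 7 ('c'): new char, reset run to 1
  Position 8 ('c'): continues run of 'c', length=2
  Position 9 ('a'): new char, reset run to 1
  Position 10 ('c'): new char, reset run to 1
  Position 11 ('b'): new char, reset run to 1
  Position 12 ('b'): continues run of 'b', length=2
Longest run: 'a' with length 3

3


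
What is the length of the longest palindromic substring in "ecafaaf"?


Input: "ecafaaf"
Checking substrings for palindromes:
  [3:7] "faaf" (len 4) => palindrome
  [2:5] "afa" (len 3) => palindrome
  [4:6] "aa" (len 2) => palindrome
Longest palindromic substring: "faaf" with length 4

4


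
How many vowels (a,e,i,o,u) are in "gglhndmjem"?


Input: gglhndmjem
Checking each character:
  'g' at position 0: consonant
  'g' at position 1: consonant
  'l' at position 2: consonant
  'h' at position 3: consonant
  'n' at position 4: consonant
  'd' at position 5: consonant
  'm' at position 6: consonant
  'j' at position 7: consonant
  'e' at position 8: vowel (running total: 1)
  'm' at position 9: consonant
Total vowels: 1

1


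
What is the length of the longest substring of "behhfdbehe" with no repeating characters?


Input: "behhfdbehe"
Sliding window (track last position of each char):
  Position 0 ('b'): window [0,0] length 1 -- new best
  Position 1 ('e'): window [0,1] length 2 -- new best
  Position 2 ('h'): window [0,2] length 3 -- new best
  Position 3 ('h'): repeat (last at 2), move window start to 3
  Position 3 ('h'): window [3,3] length 1
  Position 4 ('f'): window [3,4] length 2
  Position 5 ('d'): window [3,5] length 3
  Position 6 ('b'): window [3,6] length 4 -- new best
  Position 7 ('e'): window [3,7] length 5 -- new best
  Position 8 ('h'): repeat (last at 3), move window start to 4
  Position 8 ('h'): window [4,8] length 5
  Position 9 ('e'): repeat (last at 7), move window start to 8
  Position 9 ('e'): window [8,9] length 2
Longest substring with no repeats: "hfdbe" with length 5

5


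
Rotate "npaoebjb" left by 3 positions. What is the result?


Input: "npaoebjb", rotate left by 3
First 3 characters: "npa"
Remaining characters: "oebjb"
Concatenate remaining + first: "oebjb" + "npa" = "oebjbnpa"

oebjbnpa


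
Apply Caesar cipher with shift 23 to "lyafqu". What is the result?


Caesar cipher: shift "lyafqu" by 23
  'l' (pos 11) + 23 = pos 8 = 'i'
  'y' (pos 24) + 23 = pos 21 = 'v'
  'a' (pos 0) + 23 = pos 23 = 'x'
  'f' (pos 5) + 23 = pos 2 = 'c'
  'q' (pos 16) + 23 = pos 13 = 'n'
  'u' (pos 20) + 23 = pos 17 = 'r'
Result: ivxcnr

ivxcnr


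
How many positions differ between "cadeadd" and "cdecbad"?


Comparing "cadeadd" and "cdecbad" position by position:
  Position 0: 'c' vs 'c' => same
  Position 1: 'a' vs 'd' => DIFFER
  Position 2: 'd' vs 'e' => DIFFER
  Position 3: 'e' vs 'c' => DIFFER
  Position 4: 'a' vs 'b' => DIFFER
  Position 5: 'd' vs 'a' => DIFFER
  Position 6: 'd' vs 'd' => same
Positions that differ: 5

5
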